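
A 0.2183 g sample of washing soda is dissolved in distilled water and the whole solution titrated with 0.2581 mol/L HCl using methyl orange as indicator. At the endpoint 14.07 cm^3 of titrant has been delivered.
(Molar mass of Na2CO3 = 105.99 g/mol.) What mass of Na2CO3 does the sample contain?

Na2CO3 + 2 HCl → 2 NaCl + H2O + CO2
n(HCl) = 0.01407 L × 0.2581 mol/L = 3.631 × 10^-3 mol
From the 1:2 ratio, n(Na2CO3) = 1/2 × 3.631 × 10^-3 = 1.816 × 10^-3 mol
mass of Na2CO3 = 1.816 × 10^-3 × 105.99 g/mol = 0.1924 g

0.1924 g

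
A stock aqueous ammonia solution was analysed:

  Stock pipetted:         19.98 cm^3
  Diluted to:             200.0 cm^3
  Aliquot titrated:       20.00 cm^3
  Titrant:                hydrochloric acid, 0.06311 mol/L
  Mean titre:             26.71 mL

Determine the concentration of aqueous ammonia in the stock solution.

NH3 + HCl → NH4Cl
n(HCl) = 0.02671 × 0.06311 = 1.686 × 10^-3 mol
n(NH3) in the aliquot = 1.686 × 10^-3 mol (1:1 ratio)
[NH3]_dilute = 1.686 × 10^-3 / 0.02000 = 0.08428 mol/L
Dilution factor = 200.0 / 19.98 = 10.01
[NH3]_stock = 0.08428 × 10.01 = 0.8437 mol/L

0.8437 mol/L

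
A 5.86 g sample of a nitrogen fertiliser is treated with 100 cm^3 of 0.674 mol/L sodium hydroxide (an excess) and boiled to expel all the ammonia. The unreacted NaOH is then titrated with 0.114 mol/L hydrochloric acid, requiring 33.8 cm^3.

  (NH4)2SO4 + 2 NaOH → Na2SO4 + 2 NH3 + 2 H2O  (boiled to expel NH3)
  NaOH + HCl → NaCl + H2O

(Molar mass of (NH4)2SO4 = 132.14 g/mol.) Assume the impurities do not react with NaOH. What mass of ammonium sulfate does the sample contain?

n(NaOH) added = 0.100 × 0.674 = 0.0674 mol
n(HCl) used in back-titration = 0.0338 × 0.114 = 3.85 × 10^-3 mol
n(NaOH) left over = 3.85 × 10^-3 mol (1:1 ratio)
n(NaOH) consumed by analyte = 0.0674 − 3.85 × 10^-3 = 0.0635 mol
From the 1:2 ratio, n((NH4)2SO4) = 1/2 × 0.0635 = 0.0318 mol
mass of (NH4)2SO4 = 0.0318 × 132.14 = 4.20 g

4.20 g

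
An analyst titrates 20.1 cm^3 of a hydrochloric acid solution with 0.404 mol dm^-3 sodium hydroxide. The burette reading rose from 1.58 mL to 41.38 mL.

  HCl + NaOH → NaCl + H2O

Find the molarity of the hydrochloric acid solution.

0.800 mol/L

n(NaOH) = 0.0398 L × 0.404 mol/L = 0.0161 mol
n(HCl) = 0.0161 mol (1:1 mole ratio)
[HCl] = 0.0161 mol / 0.0201 L = 0.800 mol/L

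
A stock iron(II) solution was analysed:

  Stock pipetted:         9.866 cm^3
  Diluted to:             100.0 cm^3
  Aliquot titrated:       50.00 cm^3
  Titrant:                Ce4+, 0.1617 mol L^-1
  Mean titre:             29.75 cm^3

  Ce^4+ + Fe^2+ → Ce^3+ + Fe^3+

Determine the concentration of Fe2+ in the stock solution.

n(Ce4+) = 0.02975 × 0.1617 = 4.811 × 10^-3 mol
n(Fe2+) in the aliquot = 4.811 × 10^-3 mol (1:1 ratio)
[Fe2+]_dilute = 4.811 × 10^-3 / 0.05000 = 0.09621 mol/L
Dilution factor = 100.0 / 9.866 = 10.14
[Fe2+]_stock = 0.09621 × 10.14 = 0.9752 mol/L

0.9752 mol/L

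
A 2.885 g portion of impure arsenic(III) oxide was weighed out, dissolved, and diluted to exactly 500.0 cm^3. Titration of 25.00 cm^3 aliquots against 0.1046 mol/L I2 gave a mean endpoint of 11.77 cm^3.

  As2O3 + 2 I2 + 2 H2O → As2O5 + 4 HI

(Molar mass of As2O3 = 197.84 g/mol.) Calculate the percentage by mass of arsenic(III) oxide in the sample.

n(I2) per titration = 0.01177 × 0.1046 = 1.231 × 10^-3 mol
From the 1:2 ratio, n(As2O3) in each aliquot = 1/2 × 1.231 × 10^-3 = 6.156 × 10^-4 mol
n(As2O3) in the whole flask = 6.156 × 10^-4 × 500.0/25.00 = 0.01231 mol
mass of As2O3 = 0.01231 × 197.84 = 2.436 g
% As2O3 = 2.436 / 2.885 × 100 = 84.43 %

84.43 %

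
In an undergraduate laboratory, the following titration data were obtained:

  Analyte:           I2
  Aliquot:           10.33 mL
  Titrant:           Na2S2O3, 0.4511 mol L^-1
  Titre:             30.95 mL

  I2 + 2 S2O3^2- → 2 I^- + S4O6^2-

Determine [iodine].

n(Na2S2O3) = 0.03095 L × 0.4511 mol/L = 0.01396 mol
From the 1:2 mole ratio, n(I2) = 1/2 × 0.01396 = 6.981 × 10^-3 mol
[I2] = 6.981 × 10^-3 mol / 0.01033 L = 0.6758 mol/L

0.6758 mol/L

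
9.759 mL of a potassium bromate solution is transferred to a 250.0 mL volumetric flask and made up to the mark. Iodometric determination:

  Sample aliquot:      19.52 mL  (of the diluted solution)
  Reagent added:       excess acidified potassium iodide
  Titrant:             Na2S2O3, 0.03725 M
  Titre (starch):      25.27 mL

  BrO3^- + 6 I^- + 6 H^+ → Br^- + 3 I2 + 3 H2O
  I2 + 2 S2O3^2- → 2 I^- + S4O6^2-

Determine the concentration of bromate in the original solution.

n(S2O3^2-) = 0.02527 × 0.03725 = 9.413 × 10^-4 mol
n(I2) = n(S2O3^2-)/2 = 4.707 × 10^-4 mol
From the 1:3 ratio, n(BrO3^-) in the aliquot = 1/3 × 4.707 × 10^-4 = 1.569 × 10^-4 mol
[BrO3^-]_dilute = 1.569 × 10^-4 / 0.01952 = 0.008037 mol/L
[BrO3^-]_original = 0.008037 × 250.0/9.759 = 0.2059 mol/L

0.2059 M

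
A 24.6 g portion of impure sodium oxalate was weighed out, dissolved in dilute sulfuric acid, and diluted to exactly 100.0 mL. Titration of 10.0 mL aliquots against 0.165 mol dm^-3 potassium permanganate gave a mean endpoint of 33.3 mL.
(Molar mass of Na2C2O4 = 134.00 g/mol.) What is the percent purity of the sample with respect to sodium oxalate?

74.8 %

2 MnO4^- + 5 C2O4^2- + 16 H^+ → 2 Mn^2+ + 10 CO2 + 8 H2O
n(KMnO4) per titration = 0.0333 × 0.165 = 5.49 × 10^-3 mol
From the 5:2 ratio, n(Na2C2O4) in each aliquot = 5/2 × 5.49 × 10^-3 = 0.0137 mol
n(Na2C2O4) in the whole flask = 0.0137 × 100.0/10.0 = 0.137 mol
mass of Na2C2O4 = 0.137 × 134.00 = 18.4 g
% Na2C2O4 = 18.4 / 24.6 × 100 = 74.8 %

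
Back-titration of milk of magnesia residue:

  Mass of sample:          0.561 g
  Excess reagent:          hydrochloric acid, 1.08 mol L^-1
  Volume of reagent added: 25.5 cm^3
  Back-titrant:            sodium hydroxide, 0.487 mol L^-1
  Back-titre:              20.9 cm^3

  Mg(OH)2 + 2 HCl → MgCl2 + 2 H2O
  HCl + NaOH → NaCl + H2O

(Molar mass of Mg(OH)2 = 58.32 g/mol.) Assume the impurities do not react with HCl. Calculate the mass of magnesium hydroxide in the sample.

n(HCl) added = 0.0255 × 1.08 = 0.0275 mol
n(NaOH) used in back-titration = 0.0209 × 0.487 = 0.0102 mol
n(HCl) left over = 0.0102 mol (1:1 ratio)
n(HCl) consumed by analyte = 0.0275 − 0.0102 = 0.0174 mol
From the 1:2 ratio, n(Mg(OH)2) = 1/2 × 0.0174 = 8.68 × 10^-3 mol
mass of Mg(OH)2 = 8.68 × 10^-3 × 58.32 = 0.506 g

0.506 g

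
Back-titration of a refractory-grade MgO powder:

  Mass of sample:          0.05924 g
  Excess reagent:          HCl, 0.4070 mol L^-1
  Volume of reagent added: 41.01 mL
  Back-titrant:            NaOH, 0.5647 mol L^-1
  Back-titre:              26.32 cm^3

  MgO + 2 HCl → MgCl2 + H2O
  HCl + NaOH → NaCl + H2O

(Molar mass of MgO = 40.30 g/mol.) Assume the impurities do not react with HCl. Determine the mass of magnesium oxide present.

n(HCl) added = 0.04101 × 0.4070 = 0.01669 mol
n(NaOH) used in back-titration = 0.02632 × 0.5647 = 0.01486 mol
n(HCl) left over = 0.01486 mol (1:1 ratio)
n(HCl) consumed by analyte = 0.01669 − 0.01486 = 1.828 × 10^-3 mol
From the 1:2 ratio, n(MgO) = 1/2 × 1.828 × 10^-3 = 9.141 × 10^-4 mol
mass of MgO = 9.141 × 10^-4 × 40.30 = 0.03684 g

0.03684 g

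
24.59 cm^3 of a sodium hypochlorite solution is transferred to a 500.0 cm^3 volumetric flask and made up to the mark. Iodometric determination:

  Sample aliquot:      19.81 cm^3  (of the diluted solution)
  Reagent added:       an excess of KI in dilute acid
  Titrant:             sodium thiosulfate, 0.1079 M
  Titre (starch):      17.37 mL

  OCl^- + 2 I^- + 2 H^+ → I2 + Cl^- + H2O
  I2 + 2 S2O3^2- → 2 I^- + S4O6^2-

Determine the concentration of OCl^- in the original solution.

n(S2O3^2-) = 0.01737 × 0.1079 = 1.874 × 10^-3 mol
n(I2) = n(S2O3^2-)/2 = 9.371 × 10^-4 mol
n(OCl^-) in the aliquot = 9.371 × 10^-4 mol (1:1 ratio)
[OCl^-]_dilute = 9.371 × 10^-4 / 0.01981 = 0.04730 mol/L
[OCl^-]_original = 0.04730 × 500.0/24.59 = 0.9619 mol/L

0.9619 M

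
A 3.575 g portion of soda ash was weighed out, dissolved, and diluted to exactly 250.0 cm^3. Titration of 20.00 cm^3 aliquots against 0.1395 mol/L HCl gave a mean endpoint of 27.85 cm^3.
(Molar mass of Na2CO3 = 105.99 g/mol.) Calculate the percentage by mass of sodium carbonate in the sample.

71.99 %

Na2CO3 + 2 HCl → 2 NaCl + H2O + CO2
n(HCl) per titration = 0.02785 × 0.1395 = 3.885 × 10^-3 mol
From the 1:2 ratio, n(Na2CO3) in each aliquot = 1/2 × 3.885 × 10^-3 = 1.943 × 10^-3 mol
n(Na2CO3) in the whole flask = 1.943 × 10^-3 × 250.0/20.00 = 0.02428 mol
mass of Na2CO3 = 0.02428 × 105.99 = 2.574 g
% Na2CO3 = 2.574 / 3.575 × 100 = 71.99 %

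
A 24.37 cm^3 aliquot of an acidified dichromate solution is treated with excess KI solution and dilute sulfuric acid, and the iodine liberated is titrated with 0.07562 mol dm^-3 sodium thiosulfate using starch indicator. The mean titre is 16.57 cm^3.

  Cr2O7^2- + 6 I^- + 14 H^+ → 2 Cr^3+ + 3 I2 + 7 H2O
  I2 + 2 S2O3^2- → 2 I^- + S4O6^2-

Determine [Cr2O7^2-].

n(S2O3^2-) = 0.01657 × 0.07562 = 1.253 × 10^-3 mol
n(I2) = n(S2O3^2-)/2 = 6.265 × 10^-4 mol
From the 1:3 ratio, n(Cr2O7^2-) in the aliquot = 1/3 × 6.265 × 10^-4 = 2.088 × 10^-4 mol
[Cr2O7^2-] = 2.088 × 10^-4 / 0.02437 = 0.008569 mol/L

0.008569 mol/L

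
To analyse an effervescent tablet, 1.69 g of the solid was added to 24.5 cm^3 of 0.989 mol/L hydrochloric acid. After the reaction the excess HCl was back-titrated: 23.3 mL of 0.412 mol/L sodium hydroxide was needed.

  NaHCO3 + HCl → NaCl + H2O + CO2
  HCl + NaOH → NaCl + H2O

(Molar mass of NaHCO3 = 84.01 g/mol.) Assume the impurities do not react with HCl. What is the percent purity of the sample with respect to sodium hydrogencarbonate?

72.7 %

n(HCl) added = 0.0245 × 0.989 = 0.0242 mol
n(NaOH) used in back-titration = 0.0233 × 0.412 = 9.60 × 10^-3 mol
n(HCl) left over = 9.60 × 10^-3 mol (1:1 ratio)
n(HCl) consumed by analyte = 0.0242 − 9.60 × 10^-3 = 0.0146 mol
n(NaHCO3) = 0.0146 mol (1:1 ratio)
mass of NaHCO3 = 0.0146 × 84.01 = 1.23 g
% NaHCO3 = 1.23 / 1.69 × 100 = 72.7 %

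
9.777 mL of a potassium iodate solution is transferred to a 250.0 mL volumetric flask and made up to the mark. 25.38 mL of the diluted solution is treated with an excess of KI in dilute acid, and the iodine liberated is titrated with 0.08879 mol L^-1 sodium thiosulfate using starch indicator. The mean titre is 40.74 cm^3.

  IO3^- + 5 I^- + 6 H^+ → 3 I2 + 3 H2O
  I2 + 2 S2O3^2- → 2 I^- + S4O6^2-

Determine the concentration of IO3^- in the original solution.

n(S2O3^2-) = 0.04074 × 0.08879 = 3.617 × 10^-3 mol
n(I2) = n(S2O3^2-)/2 = 1.809 × 10^-3 mol
From the 1:3 ratio, n(IO3^-) in the aliquot = 1/3 × 1.809 × 10^-3 = 6.029 × 10^-4 mol
[IO3^-]_dilute = 6.029 × 10^-4 / 0.02538 = 0.02375 mol/L
[IO3^-]_original = 0.02375 × 250.0/9.777 = 0.6074 mol/L

0.6074 mol/L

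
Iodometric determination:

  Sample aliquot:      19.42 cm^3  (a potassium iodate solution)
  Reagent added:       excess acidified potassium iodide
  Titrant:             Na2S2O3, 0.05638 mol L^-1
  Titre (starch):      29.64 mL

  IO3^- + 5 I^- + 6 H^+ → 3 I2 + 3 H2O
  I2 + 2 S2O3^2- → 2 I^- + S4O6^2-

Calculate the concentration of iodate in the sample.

0.01434 mol/L

n(S2O3^2-) = 0.02964 × 0.05638 = 1.671 × 10^-3 mol
n(I2) = n(S2O3^2-)/2 = 8.356 × 10^-4 mol
From the 1:3 ratio, n(IO3^-) in the aliquot = 1/3 × 8.356 × 10^-4 = 2.785 × 10^-4 mol
[IO3^-] = 2.785 × 10^-4 / 0.01942 = 0.01434 mol/L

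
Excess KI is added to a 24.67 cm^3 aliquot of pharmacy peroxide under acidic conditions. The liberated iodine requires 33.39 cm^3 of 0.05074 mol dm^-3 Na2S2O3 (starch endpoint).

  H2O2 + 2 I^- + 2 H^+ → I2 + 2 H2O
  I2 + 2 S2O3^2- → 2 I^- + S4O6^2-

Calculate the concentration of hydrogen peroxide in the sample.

0.03434 mol/L

n(S2O3^2-) = 0.03339 × 0.05074 = 1.694 × 10^-3 mol
n(I2) = n(S2O3^2-)/2 = 8.471 × 10^-4 mol
n(H2O2) in the aliquot = 8.471 × 10^-4 mol (1:1 ratio)
[H2O2] = 8.471 × 10^-4 / 0.02467 = 0.03434 mol/L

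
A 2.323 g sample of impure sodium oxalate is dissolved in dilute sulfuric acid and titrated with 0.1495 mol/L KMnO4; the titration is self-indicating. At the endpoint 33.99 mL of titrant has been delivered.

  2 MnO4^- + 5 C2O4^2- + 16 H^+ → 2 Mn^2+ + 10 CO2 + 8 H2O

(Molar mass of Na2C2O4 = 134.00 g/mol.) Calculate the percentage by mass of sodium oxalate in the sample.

n(KMnO4) = 0.03399 L × 0.1495 mol/L = 5.082 × 10^-3 mol
From the 5:2 ratio, n(Na2C2O4) = 5/2 × 5.082 × 10^-3 = 0.01270 mol
mass of Na2C2O4 = 0.01270 × 134.00 g/mol = 1.702 g
% Na2C2O4 = 1.702 / 2.323 × 100 = 73.28 %

73.28 %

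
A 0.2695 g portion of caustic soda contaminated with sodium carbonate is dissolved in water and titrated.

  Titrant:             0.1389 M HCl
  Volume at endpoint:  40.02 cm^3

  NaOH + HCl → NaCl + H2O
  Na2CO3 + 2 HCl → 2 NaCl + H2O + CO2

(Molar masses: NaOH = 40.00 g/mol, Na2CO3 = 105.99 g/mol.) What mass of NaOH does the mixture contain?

n(HCl) = 0.04002 × 0.1389 = 5.559 × 10^-3 mol
Let x = n(NaOH), y = n(Na2CO3).
Titrant: 1x + 2y = 5.559 × 10^-3;  mass: 40.00x + 105.99y = 0.2695
Solving, x = 1.931 × 10^-3 mol, y = 1.814 × 10^-3 mol
mass of NaOH = 1.931 × 10^-3 × 40.00 = 0.07722 g

0.07722 g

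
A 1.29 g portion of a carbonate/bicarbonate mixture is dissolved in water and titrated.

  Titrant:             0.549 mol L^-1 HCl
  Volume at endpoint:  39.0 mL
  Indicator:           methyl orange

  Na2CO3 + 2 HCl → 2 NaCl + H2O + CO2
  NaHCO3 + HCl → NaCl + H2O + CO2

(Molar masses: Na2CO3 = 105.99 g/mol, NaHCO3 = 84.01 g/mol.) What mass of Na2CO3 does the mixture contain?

0.869 g

n(HCl) = 0.0390 × 0.549 = 0.0214 mol
Let x = n(Na2CO3), y = n(NaHCO3).
Titrant: 2x + 1y = 0.0214;  mass: 105.99x + 84.01y = 1.29
Solving, x = 8.20 × 10^-3 mol, y = 5.01 × 10^-3 mol
mass of Na2CO3 = 8.20 × 10^-3 × 105.99 = 0.869 g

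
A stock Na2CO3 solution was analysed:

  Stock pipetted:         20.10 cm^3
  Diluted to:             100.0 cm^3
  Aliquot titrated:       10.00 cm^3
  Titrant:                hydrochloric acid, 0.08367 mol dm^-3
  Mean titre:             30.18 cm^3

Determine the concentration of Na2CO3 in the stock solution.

0.6281 mol/L

Na2CO3 + 2 HCl → 2 NaCl + H2O + CO2
n(HCl) = 0.03018 × 0.08367 = 2.525 × 10^-3 mol
From the 1:2 ratio, n(Na2CO3) in the aliquot = 1/2 × 2.525 × 10^-3 = 1.263 × 10^-3 mol
[Na2CO3]_dilute = 1.263 × 10^-3 / 0.01000 = 0.1263 mol/L
Dilution factor = 100.0 / 20.10 = 4.975
[Na2CO3]_stock = 0.1263 × 4.975 = 0.6281 mol/L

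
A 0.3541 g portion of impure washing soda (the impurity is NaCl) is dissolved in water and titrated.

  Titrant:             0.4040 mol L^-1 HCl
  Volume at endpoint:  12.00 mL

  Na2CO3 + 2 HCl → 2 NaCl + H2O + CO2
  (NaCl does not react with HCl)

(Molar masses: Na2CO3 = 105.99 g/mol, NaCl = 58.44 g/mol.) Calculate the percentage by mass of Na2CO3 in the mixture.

n(HCl) = 0.01200 × 0.4040 = 4.848 × 10^-3 mol
Let x = n(Na2CO3), y = n(NaCl).
Titrant: 2x = 4.848 × 10^-3;  mass: 105.99x + 58.44y = 0.3541
Solving, x = 2.424 × 10^-3 mol, y = 1.663 × 10^-3 mol
mass of Na2CO3 = 2.424 × 10^-3 × 105.99 = 0.2569 g
% Na2CO3 = 0.2569 / 0.3541 × 100 = 72.56 %

72.56 %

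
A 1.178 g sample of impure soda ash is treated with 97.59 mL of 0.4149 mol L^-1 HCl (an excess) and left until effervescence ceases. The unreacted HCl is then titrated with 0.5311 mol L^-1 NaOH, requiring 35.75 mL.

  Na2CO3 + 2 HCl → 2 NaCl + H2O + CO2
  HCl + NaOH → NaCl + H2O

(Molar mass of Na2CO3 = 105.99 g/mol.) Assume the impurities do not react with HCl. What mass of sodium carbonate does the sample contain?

1.140 g

n(HCl) added = 0.09759 × 0.4149 = 0.04049 mol
n(NaOH) used in back-titration = 0.03575 × 0.5311 = 0.01899 mol
n(HCl) left over = 0.01899 mol (1:1 ratio)
n(HCl) consumed by analyte = 0.04049 − 0.01899 = 0.02150 mol
From the 1:2 ratio, n(Na2CO3) = 1/2 × 0.02150 = 0.01075 mol
mass of Na2CO3 = 0.01075 × 105.99 = 1.140 g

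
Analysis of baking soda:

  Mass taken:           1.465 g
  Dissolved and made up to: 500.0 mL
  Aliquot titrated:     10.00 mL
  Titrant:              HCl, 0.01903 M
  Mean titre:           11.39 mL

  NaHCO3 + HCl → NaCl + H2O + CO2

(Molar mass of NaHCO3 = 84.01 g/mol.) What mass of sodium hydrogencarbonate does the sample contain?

0.9105 g

n(HCl) per titration = 0.01139 × 0.01903 = 2.168 × 10^-4 mol
n(NaHCO3) in each aliquot = 2.168 × 10^-4 mol (1:1 ratio)
n(NaHCO3) in the whole flask = 2.168 × 10^-4 × 500.0/10.00 = 0.01084 mol
mass of NaHCO3 = 0.01084 × 84.01 = 0.9105 g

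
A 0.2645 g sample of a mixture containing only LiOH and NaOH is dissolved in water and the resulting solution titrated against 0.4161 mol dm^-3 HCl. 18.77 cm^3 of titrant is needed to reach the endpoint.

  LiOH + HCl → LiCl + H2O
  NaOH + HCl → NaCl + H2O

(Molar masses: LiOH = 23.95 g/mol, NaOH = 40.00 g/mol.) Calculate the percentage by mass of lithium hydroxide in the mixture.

n(HCl) = 0.01877 × 0.4161 = 7.810 × 10^-3 mol
Let x = n(LiOH), y = n(NaOH).
Titrant: 1x + 1y = 7.810 × 10^-3;  mass: 23.95x + 40.00y = 0.2645
Solving, x = 2.985 × 10^-3 mol, y = 4.825 × 10^-3 mol
mass of LiOH = 2.985 × 10^-3 × 23.95 = 0.07149 g
% LiOH = 0.07149 / 0.2645 × 100 = 27.03 %

27.03 %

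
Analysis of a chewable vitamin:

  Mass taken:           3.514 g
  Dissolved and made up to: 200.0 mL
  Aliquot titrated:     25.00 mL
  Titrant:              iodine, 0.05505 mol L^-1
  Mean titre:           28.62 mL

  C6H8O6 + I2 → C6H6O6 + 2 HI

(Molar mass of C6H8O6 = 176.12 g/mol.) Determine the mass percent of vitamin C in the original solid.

n(I2) per titration = 0.02862 × 0.05505 = 1.576 × 10^-3 mol
n(C6H8O6) in each aliquot = 1.576 × 10^-3 mol (1:1 ratio)
n(C6H8O6) in the whole flask = 1.576 × 10^-3 × 200.0/25.00 = 0.01260 mol
mass of C6H8O6 = 0.01260 × 176.12 = 2.220 g
% C6H8O6 = 2.220 / 3.514 × 100 = 63.17 %

63.17 %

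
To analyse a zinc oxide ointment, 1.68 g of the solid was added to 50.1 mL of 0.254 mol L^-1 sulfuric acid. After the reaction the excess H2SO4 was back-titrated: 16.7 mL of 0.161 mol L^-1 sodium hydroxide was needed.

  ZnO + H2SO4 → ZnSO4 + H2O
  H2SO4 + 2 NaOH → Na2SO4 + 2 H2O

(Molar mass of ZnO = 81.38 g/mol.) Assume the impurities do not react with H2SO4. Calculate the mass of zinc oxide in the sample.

0.926 g

n(H2SO4) added = 0.0501 × 0.254 = 0.0127 mol
n(NaOH) used in back-titration = 0.0167 × 0.161 = 2.69 × 10^-3 mol
From the 1:2 ratio, n(H2SO4) left over = 1/2 × 2.69 × 10^-3 = 1.34 × 10^-3 mol
n(H2SO4) consumed by analyte = 0.0127 − 1.34 × 10^-3 = 0.0114 mol
n(ZnO) = 0.0114 mol (1:1 ratio)
mass of ZnO = 0.0114 × 81.38 = 0.926 g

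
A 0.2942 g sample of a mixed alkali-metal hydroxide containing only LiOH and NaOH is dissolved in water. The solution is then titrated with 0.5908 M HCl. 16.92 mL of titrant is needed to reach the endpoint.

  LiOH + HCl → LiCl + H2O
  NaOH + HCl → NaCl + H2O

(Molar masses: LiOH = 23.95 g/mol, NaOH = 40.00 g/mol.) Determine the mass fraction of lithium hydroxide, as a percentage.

n(HCl) = 0.01692 × 0.5908 = 9.996 × 10^-3 mol
Let x = n(LiOH), y = n(NaOH).
Titrant: 1x + 1y = 9.996 × 10^-3;  mass: 23.95x + 40.00y = 0.2942
Solving, x = 6.583 × 10^-3 mol, y = 3.414 × 10^-3 mol
mass of LiOH = 6.583 × 10^-3 × 23.95 = 0.1577 g
% LiOH = 0.1577 / 0.2942 × 100 = 53.59 %

53.59 %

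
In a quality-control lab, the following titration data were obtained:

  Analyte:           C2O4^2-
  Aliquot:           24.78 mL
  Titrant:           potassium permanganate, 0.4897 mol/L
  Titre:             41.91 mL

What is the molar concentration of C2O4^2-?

2.071 mol/L

2 MnO4^- + 5 C2O4^2- + 16 H^+ → 2 Mn^2+ + 10 CO2 + 8 H2O
n(KMnO4) = 0.04191 L × 0.4897 mol/L = 0.02052 mol
From the 5:2 mole ratio, n(C2O4^2-) = 5/2 × 0.02052 = 0.05131 mol
[C2O4^2-] = 0.05131 mol / 0.02478 L = 2.071 mol/L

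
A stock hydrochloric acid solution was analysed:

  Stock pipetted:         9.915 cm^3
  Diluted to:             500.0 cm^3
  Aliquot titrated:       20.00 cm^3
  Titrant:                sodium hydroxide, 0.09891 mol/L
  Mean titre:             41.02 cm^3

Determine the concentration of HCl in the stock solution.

10.23 mol/L

HCl + NaOH → NaCl + H2O
n(NaOH) = 0.04102 × 0.09891 = 4.057 × 10^-3 mol
n(HCl) in the aliquot = 4.057 × 10^-3 mol (1:1 ratio)
[HCl]_dilute = 4.057 × 10^-3 / 0.02000 = 0.2029 mol/L
Dilution factor = 500.0 / 9.915 = 50.43
[HCl]_stock = 0.2029 × 50.43 = 10.23 mol/L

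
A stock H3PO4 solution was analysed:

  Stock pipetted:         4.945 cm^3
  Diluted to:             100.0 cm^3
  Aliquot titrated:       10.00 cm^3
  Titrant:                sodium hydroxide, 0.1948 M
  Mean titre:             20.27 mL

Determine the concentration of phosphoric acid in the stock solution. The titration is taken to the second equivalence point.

H3PO4 + 2 NaOH → Na2HPO4 + 2 H2O
n(NaOH) = 0.02027 × 0.1948 = 3.949 × 10^-3 mol
From the 1:2 ratio, n(H3PO4) in the aliquot = 1/2 × 3.949 × 10^-3 = 1.974 × 10^-3 mol
[H3PO4]_dilute = 1.974 × 10^-3 / 0.01000 = 0.1974 mol/L
Dilution factor = 100.0 / 4.945 = 20.22
[H3PO4]_stock = 0.1974 × 20.22 = 3.993 mol/L

3.993 M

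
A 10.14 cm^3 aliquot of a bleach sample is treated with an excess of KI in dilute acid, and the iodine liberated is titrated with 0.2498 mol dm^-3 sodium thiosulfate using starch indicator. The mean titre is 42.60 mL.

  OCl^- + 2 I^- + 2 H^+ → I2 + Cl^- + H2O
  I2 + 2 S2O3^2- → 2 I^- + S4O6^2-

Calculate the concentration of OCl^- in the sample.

0.5247 mol/L

n(S2O3^2-) = 0.04260 × 0.2498 = 0.01064 mol
n(I2) = n(S2O3^2-)/2 = 5.321 × 10^-3 mol
n(OCl^-) in the aliquot = 5.321 × 10^-3 mol (1:1 ratio)
[OCl^-] = 5.321 × 10^-3 / 0.01014 = 0.5247 mol/L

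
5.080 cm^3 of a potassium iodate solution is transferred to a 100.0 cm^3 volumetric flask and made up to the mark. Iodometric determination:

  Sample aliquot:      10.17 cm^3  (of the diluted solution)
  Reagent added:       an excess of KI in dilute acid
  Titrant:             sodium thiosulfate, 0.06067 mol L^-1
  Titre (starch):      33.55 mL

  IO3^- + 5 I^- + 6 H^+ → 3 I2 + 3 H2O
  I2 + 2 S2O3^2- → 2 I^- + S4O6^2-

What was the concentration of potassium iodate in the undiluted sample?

n(S2O3^2-) = 0.03355 × 0.06067 = 2.035 × 10^-3 mol
n(I2) = n(S2O3^2-)/2 = 1.018 × 10^-3 mol
From the 1:3 ratio, n(IO3^-) in the aliquot = 1/3 × 1.018 × 10^-3 = 3.392 × 10^-4 mol
[IO3^-]_dilute = 3.392 × 10^-4 / 0.01017 = 0.03336 mol/L
[IO3^-]_original = 0.03336 × 100.0/5.080 = 0.6566 mol/L

0.6566 mol/L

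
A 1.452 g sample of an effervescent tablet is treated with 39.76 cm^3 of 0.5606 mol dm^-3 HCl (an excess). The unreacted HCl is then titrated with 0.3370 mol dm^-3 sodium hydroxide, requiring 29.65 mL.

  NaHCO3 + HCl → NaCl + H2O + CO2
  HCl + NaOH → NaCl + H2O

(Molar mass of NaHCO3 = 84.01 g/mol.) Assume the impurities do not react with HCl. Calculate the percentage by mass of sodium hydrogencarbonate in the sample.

n(HCl) added = 0.03976 × 0.5606 = 0.02229 mol
n(NaOH) used in back-titration = 0.02965 × 0.3370 = 9.992 × 10^-3 mol
n(HCl) left over = 9.992 × 10^-3 mol (1:1 ratio)
n(HCl) consumed by analyte = 0.02229 − 9.992 × 10^-3 = 0.01230 mol
n(NaHCO3) = 0.01230 mol (1:1 ratio)
mass of NaHCO3 = 0.01230 × 84.01 = 1.033 g
% NaHCO3 = 1.033 / 1.452 × 100 = 71.15 %

71.15 %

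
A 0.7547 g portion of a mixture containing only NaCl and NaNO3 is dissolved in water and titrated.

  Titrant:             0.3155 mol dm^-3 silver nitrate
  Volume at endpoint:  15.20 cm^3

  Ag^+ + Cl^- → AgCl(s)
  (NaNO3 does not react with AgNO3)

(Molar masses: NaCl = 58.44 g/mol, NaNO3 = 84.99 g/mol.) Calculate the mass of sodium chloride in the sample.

0.2803 g

n(AgNO3) = 0.01520 × 0.3155 = 4.796 × 10^-3 mol
Let x = n(NaCl), y = n(NaNO3).
Titrant: 1x = 4.796 × 10^-3;  mass: 58.44x + 84.99y = 0.7547
Solving, x = 4.796 × 10^-3 mol, y = 5.582 × 10^-3 mol
mass of NaCl = 4.796 × 10^-3 × 58.44 = 0.2803 g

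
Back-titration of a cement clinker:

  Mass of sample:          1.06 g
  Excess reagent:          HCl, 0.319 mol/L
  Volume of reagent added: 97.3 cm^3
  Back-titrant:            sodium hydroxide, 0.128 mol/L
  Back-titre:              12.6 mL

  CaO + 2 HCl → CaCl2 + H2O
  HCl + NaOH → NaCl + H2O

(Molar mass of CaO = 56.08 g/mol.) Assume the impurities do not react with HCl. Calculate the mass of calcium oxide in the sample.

n(HCl) added = 0.0973 × 0.319 = 0.0310 mol
n(NaOH) used in back-titration = 0.0126 × 0.128 = 1.61 × 10^-3 mol
n(HCl) left over = 1.61 × 10^-3 mol (1:1 ratio)
n(HCl) consumed by analyte = 0.0310 − 1.61 × 10^-3 = 0.0294 mol
From the 1:2 ratio, n(CaO) = 1/2 × 0.0294 = 0.0147 mol
mass of CaO = 0.0147 × 56.08 = 0.825 g

0.825 g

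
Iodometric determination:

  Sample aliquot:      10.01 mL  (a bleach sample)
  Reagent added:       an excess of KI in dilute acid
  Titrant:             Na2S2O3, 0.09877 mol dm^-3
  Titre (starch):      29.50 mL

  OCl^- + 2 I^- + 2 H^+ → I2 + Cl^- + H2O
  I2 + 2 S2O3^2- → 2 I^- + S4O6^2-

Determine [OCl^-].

n(S2O3^2-) = 0.02950 × 0.09877 = 2.914 × 10^-3 mol
n(I2) = n(S2O3^2-)/2 = 1.457 × 10^-3 mol
n(OCl^-) in the aliquot = 1.457 × 10^-3 mol (1:1 ratio)
[OCl^-] = 1.457 × 10^-3 / 0.01001 = 0.1455 mol/L

0.1455 mol/L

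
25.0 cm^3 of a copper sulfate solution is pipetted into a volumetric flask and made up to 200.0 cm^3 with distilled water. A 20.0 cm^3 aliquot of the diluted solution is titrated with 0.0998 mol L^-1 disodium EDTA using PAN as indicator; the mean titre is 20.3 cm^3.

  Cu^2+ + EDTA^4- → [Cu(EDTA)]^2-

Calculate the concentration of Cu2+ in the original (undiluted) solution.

0.810 mol/L

n(EDTA) = 0.0203 × 0.0998 = 2.03 × 10^-3 mol
n(Cu2+) in the aliquot = 2.03 × 10^-3 mol (1:1 ratio)
[Cu2+]_dilute = 2.03 × 10^-3 / 0.0200 = 0.101 mol/L
Dilution factor = 200.0 / 25.0 = 8.000
[Cu2+]_stock = 0.101 × 8.000 = 0.810 mol/L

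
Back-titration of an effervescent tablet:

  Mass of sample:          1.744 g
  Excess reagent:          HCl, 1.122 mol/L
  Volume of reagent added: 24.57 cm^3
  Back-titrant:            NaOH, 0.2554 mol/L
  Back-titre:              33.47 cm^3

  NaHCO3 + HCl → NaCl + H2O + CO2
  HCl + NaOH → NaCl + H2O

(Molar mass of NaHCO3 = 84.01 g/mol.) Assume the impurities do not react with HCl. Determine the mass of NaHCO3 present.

n(HCl) added = 0.02457 × 1.122 = 0.02757 mol
n(NaOH) used in back-titration = 0.03347 × 0.2554 = 8.548 × 10^-3 mol
n(HCl) left over = 8.548 × 10^-3 mol (1:1 ratio)
n(HCl) consumed by analyte = 0.02757 − 8.548 × 10^-3 = 0.01902 mol
n(NaHCO3) = 0.01902 mol (1:1 ratio)
mass of NaHCO3 = 0.01902 × 84.01 = 1.598 g

1.598 g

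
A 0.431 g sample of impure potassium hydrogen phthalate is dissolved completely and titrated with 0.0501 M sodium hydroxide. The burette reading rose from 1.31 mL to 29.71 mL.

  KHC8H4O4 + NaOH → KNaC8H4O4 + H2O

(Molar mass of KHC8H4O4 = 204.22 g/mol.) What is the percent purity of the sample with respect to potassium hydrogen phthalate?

67.4 %

n(NaOH) = 0.0284 L × 0.0501 mol/L = 1.42 × 10^-3 mol
n(KHC8H4O4) = 1.42 × 10^-3 mol (1:1 ratio)
mass of KHC8H4O4 = 1.42 × 10^-3 × 204.22 g/mol = 0.291 g
% KHC8H4O4 = 0.291 / 0.431 × 100 = 67.4 %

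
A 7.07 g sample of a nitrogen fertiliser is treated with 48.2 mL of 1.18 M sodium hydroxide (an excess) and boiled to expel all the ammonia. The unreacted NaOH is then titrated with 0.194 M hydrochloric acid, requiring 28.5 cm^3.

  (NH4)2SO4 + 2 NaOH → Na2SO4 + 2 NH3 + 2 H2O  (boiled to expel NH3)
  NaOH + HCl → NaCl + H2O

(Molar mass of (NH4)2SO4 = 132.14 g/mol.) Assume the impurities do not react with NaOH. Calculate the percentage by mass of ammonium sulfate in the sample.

48.0 %

n(NaOH) added = 0.0482 × 1.18 = 0.0569 mol
n(HCl) used in back-titration = 0.0285 × 0.194 = 5.53 × 10^-3 mol
n(NaOH) left over = 5.53 × 10^-3 mol (1:1 ratio)
n(NaOH) consumed by analyte = 0.0569 − 5.53 × 10^-3 = 0.0513 mol
From the 1:2 ratio, n((NH4)2SO4) = 1/2 × 0.0513 = 0.0257 mol
mass of (NH4)2SO4 = 0.0257 × 132.14 = 3.39 g
% (NH4)2SO4 = 3.39 / 7.07 × 100 = 48.0 %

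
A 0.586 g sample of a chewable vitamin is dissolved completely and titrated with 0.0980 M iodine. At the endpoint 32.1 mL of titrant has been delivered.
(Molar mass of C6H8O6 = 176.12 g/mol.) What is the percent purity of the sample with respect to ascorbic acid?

C6H8O6 + I2 → C6H6O6 + 2 HI
n(I2) = 0.0321 L × 0.0980 mol/L = 3.15 × 10^-3 mol
n(C6H8O6) = 3.15 × 10^-3 mol (1:1 ratio)
mass of C6H8O6 = 3.15 × 10^-3 × 176.12 g/mol = 0.554 g
% C6H8O6 = 0.554 / 0.586 × 100 = 94.5 %

94.5 %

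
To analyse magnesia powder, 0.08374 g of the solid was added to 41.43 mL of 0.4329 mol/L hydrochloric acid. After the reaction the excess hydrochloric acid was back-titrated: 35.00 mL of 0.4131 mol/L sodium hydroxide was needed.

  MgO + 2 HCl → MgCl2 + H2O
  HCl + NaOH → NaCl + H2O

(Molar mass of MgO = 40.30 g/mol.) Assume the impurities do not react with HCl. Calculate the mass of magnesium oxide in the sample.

n(HCl) added = 0.04143 × 0.4329 = 0.01794 mol
n(NaOH) used in back-titration = 0.03500 × 0.4131 = 0.01446 mol
n(HCl) left over = 0.01446 mol (1:1 ratio)
n(HCl) consumed by analyte = 0.01794 − 0.01446 = 3.477 × 10^-3 mol
From the 1:2 ratio, n(MgO) = 1/2 × 3.477 × 10^-3 = 1.738 × 10^-3 mol
mass of MgO = 1.738 × 10^-3 × 40.30 = 0.07005 g

0.07005 g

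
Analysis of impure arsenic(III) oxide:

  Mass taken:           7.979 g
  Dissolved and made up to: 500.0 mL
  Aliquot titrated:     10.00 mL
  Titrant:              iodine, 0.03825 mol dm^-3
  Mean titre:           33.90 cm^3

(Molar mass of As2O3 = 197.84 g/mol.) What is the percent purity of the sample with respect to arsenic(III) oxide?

80.38 %

As2O3 + 2 I2 + 2 H2O → As2O5 + 4 HI
n(I2) per titration = 0.03390 × 0.03825 = 1.297 × 10^-3 mol
From the 1:2 ratio, n(As2O3) in each aliquot = 1/2 × 1.297 × 10^-3 = 6.483 × 10^-4 mol
n(As2O3) in the whole flask = 6.483 × 10^-4 × 500.0/10.00 = 0.03242 mol
mass of As2O3 = 0.03242 × 197.84 = 6.413 g
% As2O3 = 6.413 / 7.979 × 100 = 80.38 %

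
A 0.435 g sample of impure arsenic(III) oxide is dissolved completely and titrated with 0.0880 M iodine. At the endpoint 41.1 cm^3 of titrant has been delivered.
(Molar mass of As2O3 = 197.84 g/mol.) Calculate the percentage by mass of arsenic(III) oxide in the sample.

82.2 %

As2O3 + 2 I2 + 2 H2O → As2O5 + 4 HI
n(I2) = 0.0411 L × 0.0880 mol/L = 3.62 × 10^-3 mol
From the 1:2 ratio, n(As2O3) = 1/2 × 3.62 × 10^-3 = 1.81 × 10^-3 mol
mass of As2O3 = 1.81 × 10^-3 × 197.84 g/mol = 0.358 g
% As2O3 = 0.358 / 0.435 × 100 = 82.2 %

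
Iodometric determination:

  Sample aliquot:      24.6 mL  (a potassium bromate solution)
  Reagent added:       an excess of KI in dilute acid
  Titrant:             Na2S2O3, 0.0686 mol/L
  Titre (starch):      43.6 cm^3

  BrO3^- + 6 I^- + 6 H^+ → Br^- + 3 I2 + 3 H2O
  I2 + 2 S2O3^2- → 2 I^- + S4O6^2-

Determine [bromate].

n(S2O3^2-) = 0.0436 × 0.0686 = 2.99 × 10^-3 mol
n(I2) = n(S2O3^2-)/2 = 1.50 × 10^-3 mol
From the 1:3 ratio, n(BrO3^-) in the aliquot = 1/3 × 1.50 × 10^-3 = 4.98 × 10^-4 mol
[BrO3^-] = 4.98 × 10^-4 / 0.0246 = 0.0203 mol/L

0.0203 mol/L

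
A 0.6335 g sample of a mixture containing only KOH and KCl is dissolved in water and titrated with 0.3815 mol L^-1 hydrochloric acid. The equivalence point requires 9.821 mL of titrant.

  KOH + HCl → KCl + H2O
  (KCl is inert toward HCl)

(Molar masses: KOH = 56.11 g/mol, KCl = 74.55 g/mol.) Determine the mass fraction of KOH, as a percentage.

n(HCl) = 0.009821 × 0.3815 = 3.747 × 10^-3 mol
Let x = n(KOH), y = n(KCl).
Titrant: 1x = 3.747 × 10^-3;  mass: 56.11x + 74.55y = 0.6335
Solving, x = 3.747 × 10^-3 mol, y = 5.678 × 10^-3 mol
mass of KOH = 3.747 × 10^-3 × 56.11 = 0.2102 g
% KOH = 0.2102 / 0.6335 × 100 = 33.19 %

33.19 %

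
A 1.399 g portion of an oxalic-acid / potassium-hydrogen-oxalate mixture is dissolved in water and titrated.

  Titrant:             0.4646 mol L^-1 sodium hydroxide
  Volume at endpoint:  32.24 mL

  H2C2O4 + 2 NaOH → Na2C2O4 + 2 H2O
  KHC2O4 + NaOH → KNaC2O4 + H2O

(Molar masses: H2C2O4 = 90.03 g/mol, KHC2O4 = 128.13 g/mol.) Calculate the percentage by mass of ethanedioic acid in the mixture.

n(NaOH) = 0.03224 × 0.4646 = 0.01498 mol
Let x = n(H2C2O4), y = n(KHC2O4).
Titrant: 2x + 1y = 0.01498;  mass: 90.03x + 128.13y = 1.399
Solving, x = 3.130 × 10^-3 mol, y = 8.720 × 10^-3 mol
mass of H2C2O4 = 3.130 × 10^-3 × 90.03 = 0.2818 g
% H2C2O4 = 0.2818 / 1.399 × 100 = 20.14 %

20.14 %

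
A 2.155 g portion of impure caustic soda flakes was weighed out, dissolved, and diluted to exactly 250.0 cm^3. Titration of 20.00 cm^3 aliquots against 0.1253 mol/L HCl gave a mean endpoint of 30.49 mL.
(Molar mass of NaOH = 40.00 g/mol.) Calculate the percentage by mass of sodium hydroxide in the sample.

NaOH + HCl → NaCl + H2O
n(HCl) per titration = 0.03049 × 0.1253 = 3.820 × 10^-3 mol
n(NaOH) in each aliquot = 3.820 × 10^-3 mol (1:1 ratio)
n(NaOH) in the whole flask = 3.820 × 10^-3 × 250.0/20.00 = 0.04775 mol
mass of NaOH = 0.04775 × 40.00 = 1.910 g
% NaOH = 1.910 / 2.155 × 100 = 88.64 %

88.64 %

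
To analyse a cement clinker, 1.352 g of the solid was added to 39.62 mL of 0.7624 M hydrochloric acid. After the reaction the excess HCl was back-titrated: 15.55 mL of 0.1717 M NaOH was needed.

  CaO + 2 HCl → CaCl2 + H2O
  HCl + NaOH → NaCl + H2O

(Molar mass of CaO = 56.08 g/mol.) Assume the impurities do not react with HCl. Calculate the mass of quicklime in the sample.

n(HCl) added = 0.03962 × 0.7624 = 0.03021 mol
n(NaOH) used in back-titration = 0.01555 × 0.1717 = 2.670 × 10^-3 mol
n(HCl) left over = 2.670 × 10^-3 mol (1:1 ratio)
n(HCl) consumed by analyte = 0.03021 − 2.670 × 10^-3 = 0.02754 mol
From the 1:2 ratio, n(CaO) = 1/2 × 0.02754 = 0.01377 mol
mass of CaO = 0.01377 × 56.08 = 0.7721 g

0.7721 g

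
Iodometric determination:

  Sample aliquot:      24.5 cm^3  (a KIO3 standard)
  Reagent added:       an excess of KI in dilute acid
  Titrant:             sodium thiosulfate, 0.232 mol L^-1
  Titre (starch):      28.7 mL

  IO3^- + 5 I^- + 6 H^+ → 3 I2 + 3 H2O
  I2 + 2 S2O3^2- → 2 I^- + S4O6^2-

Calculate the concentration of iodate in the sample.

n(S2O3^2-) = 0.0287 × 0.232 = 6.66 × 10^-3 mol
n(I2) = n(S2O3^2-)/2 = 3.33 × 10^-3 mol
From the 1:3 ratio, n(IO3^-) in the aliquot = 1/3 × 3.33 × 10^-3 = 1.11 × 10^-3 mol
[IO3^-] = 1.11 × 10^-3 / 0.0245 = 0.0453 mol/L

0.0453 mol/L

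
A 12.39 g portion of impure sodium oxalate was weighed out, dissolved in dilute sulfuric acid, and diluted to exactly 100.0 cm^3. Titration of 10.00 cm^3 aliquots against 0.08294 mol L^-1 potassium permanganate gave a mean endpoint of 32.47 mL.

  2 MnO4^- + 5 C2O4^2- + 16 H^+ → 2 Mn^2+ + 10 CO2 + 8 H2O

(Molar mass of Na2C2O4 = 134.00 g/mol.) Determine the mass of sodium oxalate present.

n(KMnO4) per titration = 0.03247 × 0.08294 = 2.693 × 10^-3 mol
From the 5:2 ratio, n(Na2C2O4) in each aliquot = 5/2 × 2.693 × 10^-3 = 6.733 × 10^-3 mol
n(Na2C2O4) in the whole flask = 6.733 × 10^-3 × 100.0/10.00 = 0.06733 mol
mass of Na2C2O4 = 0.06733 × 134.00 = 9.022 g

9.022 g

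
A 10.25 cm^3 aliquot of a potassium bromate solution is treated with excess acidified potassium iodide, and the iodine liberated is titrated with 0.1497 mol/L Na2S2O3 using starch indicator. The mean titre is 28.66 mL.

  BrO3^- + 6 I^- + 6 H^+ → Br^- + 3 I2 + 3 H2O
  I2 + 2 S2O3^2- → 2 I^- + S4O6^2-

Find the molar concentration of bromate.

0.06976 mol/L

n(S2O3^2-) = 0.02866 × 0.1497 = 4.290 × 10^-3 mol
n(I2) = n(S2O3^2-)/2 = 2.145 × 10^-3 mol
From the 1:3 ratio, n(BrO3^-) in the aliquot = 1/3 × 2.145 × 10^-3 = 7.151 × 10^-4 mol
[BrO3^-] = 7.151 × 10^-4 / 0.01025 = 0.06976 mol/L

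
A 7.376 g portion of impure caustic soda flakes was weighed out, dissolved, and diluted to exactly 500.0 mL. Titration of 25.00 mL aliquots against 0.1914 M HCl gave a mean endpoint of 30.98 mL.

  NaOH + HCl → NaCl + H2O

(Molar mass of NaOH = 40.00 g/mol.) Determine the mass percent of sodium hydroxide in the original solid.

64.31 %

n(HCl) per titration = 0.03098 × 0.1914 = 5.930 × 10^-3 mol
n(NaOH) in each aliquot = 5.930 × 10^-3 mol (1:1 ratio)
n(NaOH) in the whole flask = 5.930 × 10^-3 × 500.0/25.00 = 0.1186 mol
mass of NaOH = 0.1186 × 40.00 = 4.744 g
% NaOH = 4.744 / 7.376 × 100 = 64.31 %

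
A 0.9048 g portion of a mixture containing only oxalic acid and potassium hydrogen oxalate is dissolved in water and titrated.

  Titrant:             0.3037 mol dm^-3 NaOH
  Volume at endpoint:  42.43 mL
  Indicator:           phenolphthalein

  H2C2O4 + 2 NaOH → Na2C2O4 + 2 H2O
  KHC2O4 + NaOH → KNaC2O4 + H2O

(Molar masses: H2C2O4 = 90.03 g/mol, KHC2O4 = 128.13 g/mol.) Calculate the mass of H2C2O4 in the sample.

n(NaOH) = 0.04243 × 0.3037 = 0.01289 mol
Let x = n(H2C2O4), y = n(KHC2O4).
Titrant: 2x + 1y = 0.01289;  mass: 90.03x + 128.13y = 0.9048
Solving, x = 4.489 × 10^-3 mol, y = 3.907 × 10^-3 mol
mass of H2C2O4 = 4.489 × 10^-3 × 90.03 = 0.4042 g

0.4042 g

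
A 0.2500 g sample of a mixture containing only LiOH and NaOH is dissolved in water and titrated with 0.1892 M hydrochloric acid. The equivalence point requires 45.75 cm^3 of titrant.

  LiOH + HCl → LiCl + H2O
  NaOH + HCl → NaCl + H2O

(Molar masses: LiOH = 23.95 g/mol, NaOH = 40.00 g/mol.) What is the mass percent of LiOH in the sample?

n(HCl) = 0.04575 × 0.1892 = 8.656 × 10^-3 mol
Let x = n(LiOH), y = n(NaOH).
Titrant: 1x + 1y = 8.656 × 10^-3;  mass: 23.95x + 40.00y = 0.2500
Solving, x = 5.996 × 10^-3 mol, y = 2.660 × 10^-3 mol
mass of LiOH = 5.996 × 10^-3 × 23.95 = 0.1436 g
% LiOH = 0.1436 / 0.2500 × 100 = 57.44 %

57.44 %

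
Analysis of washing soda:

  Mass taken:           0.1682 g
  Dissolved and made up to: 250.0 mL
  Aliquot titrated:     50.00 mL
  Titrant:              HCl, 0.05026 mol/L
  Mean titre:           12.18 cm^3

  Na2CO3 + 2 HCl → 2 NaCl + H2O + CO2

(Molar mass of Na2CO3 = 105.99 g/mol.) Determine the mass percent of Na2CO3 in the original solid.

96.44 %

n(HCl) per titration = 0.01218 × 0.05026 = 6.122 × 10^-4 mol
From the 1:2 ratio, n(Na2CO3) in each aliquot = 1/2 × 6.122 × 10^-4 = 3.061 × 10^-4 mol
n(Na2CO3) in the whole flask = 3.061 × 10^-4 × 250.0/50.00 = 1.530 × 10^-3 mol
mass of Na2CO3 = 1.530 × 10^-3 × 105.99 = 0.1622 g
% Na2CO3 = 0.1622 / 0.1682 × 100 = 96.44 %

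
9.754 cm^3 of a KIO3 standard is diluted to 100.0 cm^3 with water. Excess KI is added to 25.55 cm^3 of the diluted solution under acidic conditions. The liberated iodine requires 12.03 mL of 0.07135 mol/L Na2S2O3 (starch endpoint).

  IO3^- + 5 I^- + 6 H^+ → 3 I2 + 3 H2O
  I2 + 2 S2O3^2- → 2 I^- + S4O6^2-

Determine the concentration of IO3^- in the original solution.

n(S2O3^2-) = 0.01203 × 0.07135 = 8.583 × 10^-4 mol
n(I2) = n(S2O3^2-)/2 = 4.292 × 10^-4 mol
From the 1:3 ratio, n(IO3^-) in the aliquot = 1/3 × 4.292 × 10^-4 = 1.431 × 10^-4 mol
[IO3^-]_dilute = 1.431 × 10^-4 / 0.02555 = 0.005599 mol/L
[IO3^-]_original = 0.005599 × 100.0/9.754 = 0.05740 mol/L

0.05740 mol/L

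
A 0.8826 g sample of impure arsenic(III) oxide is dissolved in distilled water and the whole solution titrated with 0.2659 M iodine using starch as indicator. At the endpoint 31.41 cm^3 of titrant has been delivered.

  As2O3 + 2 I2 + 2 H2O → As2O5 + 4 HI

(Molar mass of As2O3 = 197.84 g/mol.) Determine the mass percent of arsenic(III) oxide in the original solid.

93.61 %

n(I2) = 0.03141 L × 0.2659 mol/L = 8.352 × 10^-3 mol
From the 1:2 ratio, n(As2O3) = 1/2 × 8.352 × 10^-3 = 4.176 × 10^-3 mol
mass of As2O3 = 4.176 × 10^-3 × 197.84 g/mol = 0.8262 g
% As2O3 = 0.8262 / 0.8826 × 100 = 93.61 %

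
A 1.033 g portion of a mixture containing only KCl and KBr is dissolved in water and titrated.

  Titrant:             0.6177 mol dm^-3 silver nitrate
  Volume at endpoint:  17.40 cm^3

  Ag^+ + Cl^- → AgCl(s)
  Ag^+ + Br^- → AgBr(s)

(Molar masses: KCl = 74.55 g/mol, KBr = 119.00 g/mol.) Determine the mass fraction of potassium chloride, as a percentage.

39.94 %

n(AgNO3) = 0.01740 × 0.6177 = 0.01075 mol
Let x = n(KCl), y = n(KBr).
Titrant: 1x + 1y = 0.01075;  mass: 74.55x + 119.00y = 1.033
Solving, x = 5.535 × 10^-3 mol, y = 5.213 × 10^-3 mol
mass of KCl = 5.535 × 10^-3 × 74.55 = 0.4126 g
% KCl = 0.4126 / 1.033 × 100 = 39.94 %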